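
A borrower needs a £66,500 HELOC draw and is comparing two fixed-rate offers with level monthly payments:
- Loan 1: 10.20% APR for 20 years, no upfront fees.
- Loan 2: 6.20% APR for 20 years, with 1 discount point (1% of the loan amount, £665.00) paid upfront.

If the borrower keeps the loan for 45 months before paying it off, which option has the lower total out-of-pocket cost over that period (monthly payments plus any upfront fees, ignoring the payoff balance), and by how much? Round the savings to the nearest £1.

Loan 2 by £6,825

Loan 1: at 10.20% the monthly rate is 0.0085000, so the payment is 66,500 × 0.0085000 / (1 − 1.0085000^−240) = £650.58.
Loan 2: at 6.20% the monthly rate is 0.0051667, so the payment is 66,500 × 0.0051667 / (1 − 1.0051667^−240) = £484.13.
Over 45 months: Loan 1 costs 45 × £650.58 = £29,276.10; Loan 2 costs 45 × £484.13 + £665.00 = £22,450.85.
Loan 2 is cheaper by £29,276.10 − £22,450.85 = £6,825.25.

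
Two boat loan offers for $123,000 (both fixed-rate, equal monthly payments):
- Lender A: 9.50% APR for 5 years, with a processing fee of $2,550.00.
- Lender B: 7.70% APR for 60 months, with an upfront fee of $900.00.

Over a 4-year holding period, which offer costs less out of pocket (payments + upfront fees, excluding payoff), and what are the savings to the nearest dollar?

Lender B by $6,779

Lender A: at 9.50% the monthly rate is 0.0079167, so the payment is 123,000 × 0.0079167 / (1 − 1.0079167^−60) = $2,583.23.
Lender B: monthly rate = 7.7%/12 = 0.0064167; payment = 123,000 × 0.0064167 / (1 − (1+0.0064167)^−60) = $2,476.37.
Over 48 months: Lender A costs 48 × $2,583.23 + $2,550.00 = $126,545.04; Lender B costs 48 × $2,476.37 + $900.00 = $119,765.76.
Lender B is cheaper by $126,545.04 − $119,765.76 = $6,779.28.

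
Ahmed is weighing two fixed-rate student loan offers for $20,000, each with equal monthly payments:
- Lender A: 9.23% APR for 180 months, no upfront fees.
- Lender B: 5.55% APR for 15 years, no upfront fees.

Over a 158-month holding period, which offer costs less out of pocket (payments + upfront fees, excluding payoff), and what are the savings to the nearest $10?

Lender A: at 9.23% the monthly rate is 0.0076917, so the payment is 20,000 × 0.0076917 / (1 − 1.0076917^−180) = $205.60.
Lender B: at 5.55% the monthly rate is 0.0046250, so the payment is 20,000 × 0.0046250 / (1 − 1.0046250^−180) = $163.95.
Over 158 months: Lender A costs 158 × $205.60 = $32,484.80; Lender B costs 158 × $163.95 = $25,904.10.
Lender B is cheaper by $32,484.80 − $25,904.10 = $6,580.70.

Lender B by $6,580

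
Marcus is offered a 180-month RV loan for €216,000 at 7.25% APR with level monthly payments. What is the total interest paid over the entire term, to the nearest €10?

At 7.25% the monthly rate is 0.0060417, so the payment is 216,000 × 0.0060417 / (1 − 1.0060417^−180) = €1,971.78.
Total paid = 180 × €1,971.78 = €354,920.40; interest = €354,920.40 − €216,000 = €138,920.40.

€138,920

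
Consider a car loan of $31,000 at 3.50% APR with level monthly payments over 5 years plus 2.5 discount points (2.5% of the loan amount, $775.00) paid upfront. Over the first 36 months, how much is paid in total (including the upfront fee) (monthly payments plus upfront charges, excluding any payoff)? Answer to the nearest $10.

At 3.50% the monthly rate is 0.0029167, so the payment is 31,000 × 0.0029167 / (1 − 1.0029167^−60) = $563.94.
Total outlay = 36 × $563.94 + $775.00 = $21,076.84.

$21,080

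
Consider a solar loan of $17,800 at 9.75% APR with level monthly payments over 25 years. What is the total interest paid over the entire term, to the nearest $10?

$29,790

At 9.75% the monthly rate is 0.0081250, so the payment is 17,800 × 0.0081250 / (1 − 1.0081250^−300) = $158.62.
Total paid = 300 × $158.62 = $47,586.00; interest = $47,586.00 − $17,800 = $29,786.00.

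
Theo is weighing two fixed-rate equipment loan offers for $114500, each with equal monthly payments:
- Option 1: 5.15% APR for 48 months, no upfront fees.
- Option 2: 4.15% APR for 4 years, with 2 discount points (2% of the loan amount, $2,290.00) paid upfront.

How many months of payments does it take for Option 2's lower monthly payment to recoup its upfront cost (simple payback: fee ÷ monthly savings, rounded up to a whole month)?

Option 1: monthly rate = 5.15%/12 = 0.0042917; payment = 114,500 × 0.0042917 / (1 − (1+0.0042917)^−48) = $2,644.64.
Option 2: monthly rate = 4.15%/12 = 0.0034583; payment = 114,500 × 0.0034583 / (1 − (1+0.0034583)^−48) = $2,592.99.
Monthly savings = $2,644.64 − $2,592.99 = $51.65.
Break-even = $2,290.00 / $51.65 = 44.34 → 45 months.

45 months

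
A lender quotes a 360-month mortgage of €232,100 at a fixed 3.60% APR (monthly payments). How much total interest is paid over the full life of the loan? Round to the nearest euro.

Monthly rate = 3.6%/12 = 0.0030000; payment = 232,100 × 0.0030000 / (1 − (1+0.0030000)^−360) = €1,055.23.
Total paid = 360 × €1,055.23 = €379,882.80; interest = €379,882.80 − €232,100 = €147,782.80.

€147,783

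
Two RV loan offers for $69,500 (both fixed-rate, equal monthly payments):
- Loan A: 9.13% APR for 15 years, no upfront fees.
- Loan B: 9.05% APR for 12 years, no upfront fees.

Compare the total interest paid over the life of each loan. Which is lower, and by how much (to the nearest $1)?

Loan A: monthly rate = 9.13%/12 = 0.0076083; payment = 69,500 × 0.0076083 / (1 − (1+0.0076083)^−180) = $710.30.
Total interest on Loan A = 180 × $710.30 − $69,500 = $58,354.00.
Loan B: at 9.05% the monthly rate is 0.0075417, so the payment is 69,500 × 0.0075417 / (1 − 1.0075417^−144) = $792.89.
Total interest on Loan B = 144 × $792.89 − $69,500 = $44,676.16.
Loan B is lower by $13,677.84.

Loan B by $13,678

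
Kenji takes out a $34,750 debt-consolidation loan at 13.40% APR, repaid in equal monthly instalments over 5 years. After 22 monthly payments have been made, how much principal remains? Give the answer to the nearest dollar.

$24,595

With monthly rate i = 13.4%/12 = 0.0111667, the balance after k of n payments is P · [(1+i)^n − (1+i)^k] / [(1+i)^n − 1].
(1+0.0111667)^60 = 1.94699427 and (1+0.0111667)^22 = 1.27673387, so the balance is 34,750 × (1.94699427 − 1.27673387) / (1.94699427 − 1) = $24,595.24.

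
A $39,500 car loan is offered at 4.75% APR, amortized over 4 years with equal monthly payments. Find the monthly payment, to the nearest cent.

$905.19

Monthly rate = 4.75%/12 = 0.0039583; payment = 39,500 × 0.0039583 / (1 − (1+0.0039583)^−48) = $905.19.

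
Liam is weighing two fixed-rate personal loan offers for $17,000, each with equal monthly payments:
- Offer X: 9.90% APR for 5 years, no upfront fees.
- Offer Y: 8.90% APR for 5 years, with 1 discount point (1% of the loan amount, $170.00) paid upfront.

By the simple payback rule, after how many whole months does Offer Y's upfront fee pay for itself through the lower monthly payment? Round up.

21 months

Offer X: monthly rate = 9.9%/12 = 0.0082500; payment = 17,000 × 0.0082500 / (1 − (1+0.0082500)^−60) = $360.36.
Offer Y: at 8.90% the monthly rate is 0.0074167, so the payment is 17,000 × 0.0074167 / (1 − 1.0074167^−60) = $352.07.
Monthly savings = $360.36 − $352.07 = $8.29.
Break-even = $170.00 / $8.29 = 20.51 → 21 months.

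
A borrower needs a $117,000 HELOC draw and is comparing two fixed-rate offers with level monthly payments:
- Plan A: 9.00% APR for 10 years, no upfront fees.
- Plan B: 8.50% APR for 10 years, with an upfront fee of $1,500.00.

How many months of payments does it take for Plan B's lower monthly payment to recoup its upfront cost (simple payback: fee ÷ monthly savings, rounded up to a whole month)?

Plan A: monthly rate = 9%/12 = 0.0075000; payment = 117,000 × 0.0075000 / (1 − (1+0.0075000)^−120) = $1,482.11.
Plan B: at 8.50% the monthly rate is 0.0070833, so the payment is 117,000 × 0.0070833 / (1 − 1.0070833^−120) = $1,450.63.
Monthly savings = $1,482.11 − $1,450.63 = $31.48.
Break-even = $1,500.00 / $31.48 = 47.65 → 48 months.

48 months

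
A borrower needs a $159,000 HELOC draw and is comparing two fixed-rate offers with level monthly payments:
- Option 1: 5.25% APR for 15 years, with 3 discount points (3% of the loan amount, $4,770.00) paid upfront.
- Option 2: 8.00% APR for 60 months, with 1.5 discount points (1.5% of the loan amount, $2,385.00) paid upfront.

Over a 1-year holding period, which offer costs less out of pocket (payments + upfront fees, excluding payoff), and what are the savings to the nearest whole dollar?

Option 1: monthly rate = 5.25%/12 = 0.0043750; payment = 159,000 × 0.0043750 / (1 − (1+0.0043750)^−180) = $1,278.17.
Option 2: monthly rate = 8%/12 = 0.0066667; payment = 159,000 × 0.0066667 / (1 − (1+0.0066667)^−60) = $3,223.95.
Over 12 months: Option 1 costs 12 × $1,278.17 + $4,770.00 = $20,108.04; Option 2 costs 12 × $3,223.95 + $2,385.00 = $41,072.40.
Option 1 is cheaper by $41,072.40 − $20,108.04 = $20,964.36.

Option 1 by $20,964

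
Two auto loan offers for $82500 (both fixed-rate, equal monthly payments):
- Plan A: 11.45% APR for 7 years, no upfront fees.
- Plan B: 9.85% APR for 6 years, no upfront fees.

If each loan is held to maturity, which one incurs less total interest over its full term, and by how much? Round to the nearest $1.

Plan A: at 11.45% the monthly rate is 0.0095417, so the payment is 82,500 × 0.0095417 / (1 − 1.0095417^−84) = $1,432.20.
Total interest on Plan A = 84 × $1,432.20 − $82,500 = $37,804.80.
Plan B: at 9.85% the monthly rate is 0.0082083, so the payment is 82,500 × 0.0082083 / (1 − 1.0082083^−72) = $1,522.15.
Total interest on Plan B = 72 × $1,522.15 − $82,500 = $27,094.80.
Plan B is lower by $10,710.00.

Plan B by $10,710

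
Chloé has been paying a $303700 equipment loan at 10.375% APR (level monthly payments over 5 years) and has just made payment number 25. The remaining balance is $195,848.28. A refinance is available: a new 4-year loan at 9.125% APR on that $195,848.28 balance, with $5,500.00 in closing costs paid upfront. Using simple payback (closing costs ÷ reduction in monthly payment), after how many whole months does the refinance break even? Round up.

4 months

Current payment = 303,700 × 10.375%/12 / (1 − (1+0.0086458)^−60) = $6,508.91.
Refinanced payment = 195,848.28 × 0.0076042 / (1 − (1+0.0076042)^−48) = $4,885.33.
Monthly savings = $6,508.91 − $4,885.33 = $1,623.58.
Break-even = $5,500.00 / $1,623.58 = 3.39 → 4 months.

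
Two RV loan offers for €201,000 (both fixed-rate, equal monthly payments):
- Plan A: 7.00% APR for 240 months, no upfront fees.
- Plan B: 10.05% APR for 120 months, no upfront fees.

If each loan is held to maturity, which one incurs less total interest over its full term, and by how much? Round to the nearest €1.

Plan A: monthly rate = 7%/12 = 0.0058333; payment = 201,000 × 0.0058333 / (1 − (1+0.0058333)^−240) = €1,558.35.
Total interest on Plan A = 240 × €1,558.35 − €201,000 = €173,004.00.
Plan B: monthly rate = 10.05%/12 = 0.0083750; payment = 201,000 × 0.0083750 / (1 − (1+0.0083750)^−120) = €2,661.80.
Total interest on Plan B = 120 × €2,661.80 − €201,000 = €118,416.00.
Plan B is lower by €54,588.00.

Plan B by €54,588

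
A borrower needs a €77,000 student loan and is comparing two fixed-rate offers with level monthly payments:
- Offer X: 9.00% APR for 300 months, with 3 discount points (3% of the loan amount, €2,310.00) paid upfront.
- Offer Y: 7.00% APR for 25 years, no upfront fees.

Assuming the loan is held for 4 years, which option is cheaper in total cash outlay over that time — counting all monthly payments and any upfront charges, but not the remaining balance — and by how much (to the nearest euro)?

Offer Y by €7,204

Offer X: monthly rate = 9%/12 = 0.0075000; payment = 77,000 × 0.0075000 / (1 − (1+0.0075000)^−300) = €646.18.
Offer Y: monthly rate = 7%/12 = 0.0058333; payment = 77,000 × 0.0058333 / (1 − (1+0.0058333)^−300) = €544.22.
Over 48 months: Offer X costs 48 × €646.18 + €2,310.00 = €33,326.64; Offer Y costs 48 × €544.22 = €26,122.56.
Offer Y is cheaper by €33,326.64 − €26,122.56 = €7,204.08.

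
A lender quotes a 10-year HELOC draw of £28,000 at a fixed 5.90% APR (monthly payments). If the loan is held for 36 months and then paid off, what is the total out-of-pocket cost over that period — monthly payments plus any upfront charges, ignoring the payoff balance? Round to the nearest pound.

At 5.90% the monthly rate is 0.0049167, so the payment is 28,000 × 0.0049167 / (1 − 1.0049167^−120) = £309.45.
Total outlay = 36 × £309.45 = £11,140.20.

£11,140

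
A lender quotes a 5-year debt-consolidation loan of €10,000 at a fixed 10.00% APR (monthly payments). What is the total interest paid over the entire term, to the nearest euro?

€2,748

Monthly rate = 10%/12 = 0.0083333; payment = 10,000 × 0.0083333 / (1 − (1+0.0083333)^−60) = €212.47.
Total paid = 60 × €212.47 = €12,748.20; interest = €12,748.20 − €10,000 = €2,748.20.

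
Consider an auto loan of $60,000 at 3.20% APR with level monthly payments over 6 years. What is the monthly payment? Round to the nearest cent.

Monthly rate = 3.2%/12 = 0.0026667; payment = 60,000 × 0.0026667 / (1 − (1+0.0026667)^−72) = $917.00.

$917.00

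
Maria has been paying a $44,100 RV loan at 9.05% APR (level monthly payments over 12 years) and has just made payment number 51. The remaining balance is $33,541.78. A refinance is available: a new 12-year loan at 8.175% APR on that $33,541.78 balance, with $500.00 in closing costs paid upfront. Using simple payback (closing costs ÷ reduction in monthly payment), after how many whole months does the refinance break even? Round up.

4 months

Current payment = 44,100 × 9.05%/12 / (1 − (1+0.0075417)^−144) = $503.11.
Refinanced payment = 33,541.78 × 0.0068125 / (1 − (1+0.0068125)^−144) = $366.30.
Monthly savings = $503.11 − $366.30 = $136.81.
Break-even = $500.00 / $136.81 = 3.65 → 4 months.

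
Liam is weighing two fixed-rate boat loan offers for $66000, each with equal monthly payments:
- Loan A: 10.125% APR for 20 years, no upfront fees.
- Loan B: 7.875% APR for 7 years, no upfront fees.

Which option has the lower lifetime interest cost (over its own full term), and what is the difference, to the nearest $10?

Loan A: monthly rate = 10.125%/12 = 0.0084375; payment = 66,000 × 0.0084375 / (1 − (1+0.0084375)^−240) = $642.39.
Total interest on Loan A = 240 × $642.39 − $66,000 = $88,173.60.
Loan B: at 7.875% the monthly rate is 0.0065625, so the payment is 66,000 × 0.0065625 / (1 − 1.0065625^−84) = $1,024.58.
Total interest on Loan B = 84 × $1,024.58 − $66,000 = $20,064.72.
Loan B is lower by $68,108.88.

Loan B by $68,110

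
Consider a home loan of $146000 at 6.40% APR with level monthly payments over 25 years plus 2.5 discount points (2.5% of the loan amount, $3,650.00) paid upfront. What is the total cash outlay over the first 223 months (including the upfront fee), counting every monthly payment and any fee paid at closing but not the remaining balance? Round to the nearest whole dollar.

Monthly rate = 6.4%/12 = 0.0053333; payment = 146,000 × 0.0053333 / (1 − (1+0.0053333)^−300) = $976.70.
Total outlay = 223 × $976.70 + $3,650.00 = $221,454.10.

$221,454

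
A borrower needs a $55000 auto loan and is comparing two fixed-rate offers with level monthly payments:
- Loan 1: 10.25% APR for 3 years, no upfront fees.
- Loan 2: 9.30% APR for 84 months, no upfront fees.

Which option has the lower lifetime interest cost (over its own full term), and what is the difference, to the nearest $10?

Loan 1: monthly rate = 10.25%/12 = 0.0085417; payment = 55,000 × 0.0085417 / (1 − (1+0.0085417)^−36) = $1,781.16.
Total interest on Loan 1 = 36 × $1,781.16 − $55,000 = $9,121.76.
Loan 2: at 9.30% the monthly rate is 0.0077500, so the payment is 55,000 × 0.0077500 / (1 − 1.0077500^−84) = $893.30.
Total interest on Loan 2 = 84 × $893.30 − $55,000 = $20,037.20.
Loan 1 is lower by $10,915.44.

Loan 1 by $10,920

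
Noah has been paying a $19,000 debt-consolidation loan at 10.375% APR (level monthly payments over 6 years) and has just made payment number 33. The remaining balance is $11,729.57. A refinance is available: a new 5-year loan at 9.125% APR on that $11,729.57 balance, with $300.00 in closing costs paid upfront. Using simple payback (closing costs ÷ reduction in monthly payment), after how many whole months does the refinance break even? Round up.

Current payment = 19,000 × 10.375%/12 / (1 − (1+0.0086458)^−72) = $355.59.
Refinanced payment = 11,729.57 × 0.0076042 / (1 − (1+0.0076042)^−60) = $244.20.
Monthly savings = $355.59 − $244.20 = $111.39.
Break-even = $300.00 / $111.39 = 2.69 → 3 months.

3 months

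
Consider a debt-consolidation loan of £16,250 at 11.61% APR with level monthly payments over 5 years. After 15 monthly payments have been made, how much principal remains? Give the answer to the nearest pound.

With monthly rate i = 11.61%/12 = 0.0096750, the balance after k of n payments is P · [(1+i)^n − (1+i)^k] / [(1+i)^n − 1].
(1+0.0096750)^60 = 1.78195275 and (1+0.0096750)^15 = 1.15537787, so the balance is 16,250 × (1.78195275 − 1.15537787) / (1.78195275 − 1) = £13,021.04.

£13,021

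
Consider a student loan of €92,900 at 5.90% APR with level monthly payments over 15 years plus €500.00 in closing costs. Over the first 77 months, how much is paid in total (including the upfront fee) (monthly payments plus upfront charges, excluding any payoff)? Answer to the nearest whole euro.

At 5.90% the monthly rate is 0.0049167, so the payment is 92,900 × 0.0049167 / (1 − 1.0049167^−180) = €778.93.
Total outlay = 77 × €778.93 + €500.00 = €60,477.61.

€60,478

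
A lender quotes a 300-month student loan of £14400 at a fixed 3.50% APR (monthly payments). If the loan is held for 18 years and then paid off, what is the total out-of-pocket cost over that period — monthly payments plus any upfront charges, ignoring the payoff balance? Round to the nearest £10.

£15,570

Monthly rate = 3.5%/12 = 0.0029167; payment = 14,400 × 0.0029167 / (1 − (1+0.0029167)^−300) = £72.09.
Total outlay = 216 × £72.09 = £15,571.44.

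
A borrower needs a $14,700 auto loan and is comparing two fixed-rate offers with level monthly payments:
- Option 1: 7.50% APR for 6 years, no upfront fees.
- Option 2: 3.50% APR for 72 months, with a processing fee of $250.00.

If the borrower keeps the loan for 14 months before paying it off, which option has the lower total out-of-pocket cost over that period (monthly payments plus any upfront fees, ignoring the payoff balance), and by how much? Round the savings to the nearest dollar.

Option 1: monthly rate = 7.5%/12 = 0.0062500; payment = 14,700 × 0.0062500 / (1 − (1+0.0062500)^−72) = $254.16.
Option 2: monthly rate = 3.5%/12 = 0.0029167; payment = 14,700 × 0.0029167 / (1 − (1+0.0029167)^−72) = $226.65.
Over 14 months: Option 1 costs 14 × $254.16 = $3,558.24; Option 2 costs 14 × $226.65 + $250.00 = $3,423.10.
Option 2 is cheaper by $3,558.24 − $3,423.10 = $135.14.

Option 2 by $135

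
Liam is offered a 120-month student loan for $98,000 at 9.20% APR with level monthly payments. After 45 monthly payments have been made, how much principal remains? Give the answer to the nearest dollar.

With monthly rate i = 9.2%/12 = 0.0076667, the balance after k of n payments is P · [(1+i)^n − (1+i)^k] / [(1+i)^n − 1].
(1+0.0076667)^120 = 2.50050136 and (1+0.0076667)^45 = 1.41013327, so the balance is 98,000 × (2.50050136 − 1.41013327) / (2.50050136 − 1) = $71,213.58.

$71,214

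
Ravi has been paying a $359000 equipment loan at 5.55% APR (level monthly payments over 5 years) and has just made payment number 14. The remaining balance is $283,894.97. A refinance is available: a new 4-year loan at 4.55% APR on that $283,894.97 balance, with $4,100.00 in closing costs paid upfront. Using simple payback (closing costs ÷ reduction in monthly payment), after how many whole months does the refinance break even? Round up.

Current payment = 359,000 × 5.55%/12 / (1 − (1+0.0046250)^−60) = $6,865.61.
Refinanced payment = 283,894.97 × 0.0037917 / (1 − (1+0.0037917)^−48) = $6,480.19.
Monthly savings = $6,865.61 − $6,480.19 = $385.42.
Break-even = $4,100.00 / $385.42 = 10.64 → 11 months.

11 months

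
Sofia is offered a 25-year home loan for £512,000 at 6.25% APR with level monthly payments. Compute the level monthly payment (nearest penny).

£3,377.51

Monthly rate = 6.25%/12 = 0.0052083; payment = 512,000 × 0.0052083 / (1 − (1+0.0052083)^−300) = £3,377.51.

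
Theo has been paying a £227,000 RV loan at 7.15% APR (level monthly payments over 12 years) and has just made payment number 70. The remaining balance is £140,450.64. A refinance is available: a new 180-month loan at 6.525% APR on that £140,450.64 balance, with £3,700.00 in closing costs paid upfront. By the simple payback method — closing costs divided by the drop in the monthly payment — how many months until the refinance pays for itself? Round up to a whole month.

4 months

Current payment = 227,000 × 7.15%/12 / (1 − (1+0.0059583)^−144) = £2,352.62.
Refinanced payment = 140,450.64 × 0.0054375 / (1 − (1+0.0054375)^−180) = £1,225.41.
Monthly savings = £2,352.62 − £1,225.41 = £1,127.21.
Break-even = £3,700.00 / £1,127.21 = 3.28 → 4 months.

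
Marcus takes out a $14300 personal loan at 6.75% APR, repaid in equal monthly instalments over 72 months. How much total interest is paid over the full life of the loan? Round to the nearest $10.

Monthly rate = 6.75%/12 = 0.0056250; payment = 14,300 × 0.0056250 / (1 − (1+0.0056250)^−72) = $242.09.
Total paid = 72 × $242.09 = $17,430.48; interest = $17,430.48 − $14,300 = $3,130.48.

$3,130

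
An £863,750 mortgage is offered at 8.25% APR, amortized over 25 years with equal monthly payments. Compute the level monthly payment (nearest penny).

At 8.25% the monthly rate is 0.0068750, so the payment is 863,750 × 0.0068750 / (1 − 1.0068750^−300) = £6,810.24.

£6,810.24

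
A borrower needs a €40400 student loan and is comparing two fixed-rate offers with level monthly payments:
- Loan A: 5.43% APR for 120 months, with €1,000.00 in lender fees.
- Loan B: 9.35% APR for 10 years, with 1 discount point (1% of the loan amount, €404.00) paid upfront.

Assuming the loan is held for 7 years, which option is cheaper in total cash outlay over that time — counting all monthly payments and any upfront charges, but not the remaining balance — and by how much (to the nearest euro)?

Loan A by €6,326

Loan A: at 5.43% the monthly rate is 0.0045250, so the payment is 40,400 × 0.0045250 / (1 − 1.0045250^−120) = €437.05.
Loan B: at 9.35% the monthly rate is 0.0077917, so the payment is 40,400 × 0.0077917 / (1 − 1.0077917^−120) = €519.45.
Over 84 months: Loan A costs 84 × €437.05 + €1,000.00 = €37,712.20; Loan B costs 84 × €519.45 + €404.00 = €44,037.80.
Loan A is cheaper by €44,037.80 − €37,712.20 = €6,325.60.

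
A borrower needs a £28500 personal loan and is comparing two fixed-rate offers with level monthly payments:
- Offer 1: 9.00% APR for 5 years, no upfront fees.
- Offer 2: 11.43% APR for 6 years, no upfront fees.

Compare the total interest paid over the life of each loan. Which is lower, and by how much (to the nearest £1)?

Offer 1: monthly rate = 9%/12 = 0.0075000; payment = 28,500 × 0.0075000 / (1 − (1+0.0075000)^−60) = £591.61.
Total interest on Offer 1 = 60 × £591.61 − £28,500 = £6,996.60.
Offer 2: monthly rate = 11.43%/12 = 0.0095250; payment = 28,500 × 0.0095250 / (1 − (1+0.0095250)^−72) = £548.77.
Total interest on Offer 2 = 72 × £548.77 − £28,500 = £11,011.44.
Offer 1 is lower by £4,014.84.

Offer 1 by £4,015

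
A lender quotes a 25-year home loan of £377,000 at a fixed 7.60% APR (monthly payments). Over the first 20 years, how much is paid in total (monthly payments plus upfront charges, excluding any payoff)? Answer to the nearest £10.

£674,540

Monthly rate = 7.6%/12 = 0.0063333; payment = 377,000 × 0.0063333 / (1 − (1+0.0063333)^−300) = £2,810.57.
Total outlay = 240 × £2,810.57 = £674,536.80.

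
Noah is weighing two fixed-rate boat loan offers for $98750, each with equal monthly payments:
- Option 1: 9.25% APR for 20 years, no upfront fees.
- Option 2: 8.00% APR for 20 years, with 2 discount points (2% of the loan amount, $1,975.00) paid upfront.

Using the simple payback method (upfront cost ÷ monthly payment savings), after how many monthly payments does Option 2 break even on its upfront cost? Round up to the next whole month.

26 months

Option 1: monthly rate = 9.25%/12 = 0.0077083; payment = 98,750 × 0.0077083 / (1 − (1+0.0077083)^−240) = $904.42.
Option 2: at 8.00% the monthly rate is 0.0066667, so the payment is 98,750 × 0.0066667 / (1 − 1.0066667^−240) = $825.98.
Monthly savings = $904.42 − $825.98 = $78.44.
Break-even = $1,975.00 / $78.44 = 25.18 → 26 months.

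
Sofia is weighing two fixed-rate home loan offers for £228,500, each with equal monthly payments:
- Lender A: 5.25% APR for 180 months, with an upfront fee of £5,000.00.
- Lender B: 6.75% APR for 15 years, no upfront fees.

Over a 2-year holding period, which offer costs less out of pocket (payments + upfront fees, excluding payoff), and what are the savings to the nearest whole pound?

Lender B by £556

Lender A: at 5.25% the monthly rate is 0.0043750, so the payment is 228,500 × 0.0043750 / (1 − 1.0043750^−180) = £1,836.86.
Lender B: at 6.75% the monthly rate is 0.0056250, so the payment is 228,500 × 0.0056250 / (1 − 1.0056250^−180) = £2,022.02.
Over 24 months: Lender A costs 24 × £1,836.86 + £5,000.00 = £49,084.64; Lender B costs 24 × £2,022.02 = £48,528.48.
Lender B is cheaper by £49,084.64 − £48,528.48 = £556.16.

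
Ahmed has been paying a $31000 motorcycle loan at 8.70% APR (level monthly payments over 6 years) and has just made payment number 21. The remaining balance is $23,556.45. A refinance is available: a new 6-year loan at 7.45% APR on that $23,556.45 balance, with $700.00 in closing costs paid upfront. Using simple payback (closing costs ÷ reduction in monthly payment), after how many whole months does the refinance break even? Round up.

Current payment = 31,000 × 8.7%/12 / (1 − (1+0.0072500)^−72) = $554.19.
Refinanced payment = 23,556.45 × 0.0062083 / (1 − (1+0.0062083)^−72) = $406.72.
Monthly savings = $554.19 − $406.72 = $147.47.
Break-even = $700.00 / $147.47 = 4.75 → 5 months.

5 months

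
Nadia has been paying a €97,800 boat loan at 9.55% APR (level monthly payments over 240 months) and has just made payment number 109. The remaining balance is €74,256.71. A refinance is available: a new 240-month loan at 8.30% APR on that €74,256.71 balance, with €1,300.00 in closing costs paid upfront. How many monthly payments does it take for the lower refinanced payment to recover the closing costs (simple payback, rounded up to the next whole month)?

Current payment = 97,800 × 9.55%/12 / (1 − (1+0.0079583)^−240) = €914.82.
Refinanced payment = 74,256.71 × 0.0069167 / (1 − (1+0.0069167)^−240) = €635.05.
Monthly savings = €914.82 − €635.05 = €279.77.
Break-even = €1,300.00 / €279.77 = 4.65 → 5 months.

5 months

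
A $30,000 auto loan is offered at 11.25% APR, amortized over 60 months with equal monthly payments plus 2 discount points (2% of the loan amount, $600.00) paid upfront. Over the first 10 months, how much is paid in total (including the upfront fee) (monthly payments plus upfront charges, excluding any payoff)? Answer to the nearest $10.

$7,160

Monthly rate = 11.25%/12 = 0.0093750; payment = 30,000 × 0.0093750 / (1 − (1+0.0093750)^−60) = $656.02.
Total outlay = 10 × $656.02 + $600.00 = $7,160.20.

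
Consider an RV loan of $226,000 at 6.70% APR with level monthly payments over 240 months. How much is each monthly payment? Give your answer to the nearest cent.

$1,711.71

At 6.70% the monthly rate is 0.0055833, so the payment is 226,000 × 0.0055833 / (1 − 1.0055833^−240) = $1,711.71.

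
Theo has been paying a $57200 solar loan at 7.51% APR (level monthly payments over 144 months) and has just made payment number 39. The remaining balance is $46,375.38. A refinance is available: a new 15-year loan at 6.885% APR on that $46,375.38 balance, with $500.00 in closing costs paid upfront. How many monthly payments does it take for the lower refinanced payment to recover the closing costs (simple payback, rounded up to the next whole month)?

3 months

Current payment = 57,200 × 7.51%/12 / (1 − (1+0.0062583)^−144) = $603.90.
Refinanced payment = 46,375.38 × 0.0057375 / (1 − (1+0.0057375)^−180) = $413.86.
Monthly savings = $603.90 − $413.86 = $190.04.
Break-even = $500.00 / $190.04 = 2.63 → 3 months.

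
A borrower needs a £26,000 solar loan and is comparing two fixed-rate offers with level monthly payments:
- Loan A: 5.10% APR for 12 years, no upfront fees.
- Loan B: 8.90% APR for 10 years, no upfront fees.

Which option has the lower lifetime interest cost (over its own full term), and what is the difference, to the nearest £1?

Loan A by £4,538

Loan A: monthly rate = 5.1%/12 = 0.0042500; payment = 26,000 × 0.0042500 / (1 − (1+0.0042500)^−144) = £241.78.
Total interest on Loan A = 144 × £241.78 − £26,000 = £8,816.32.
Loan B: monthly rate = 8.9%/12 = 0.0074167; payment = 26,000 × 0.0074167 / (1 − (1+0.0074167)^−120) = £327.95.
Total interest on Loan B = 120 × £327.95 − £26,000 = £13,354.00.
Loan A is lower by £4,537.68.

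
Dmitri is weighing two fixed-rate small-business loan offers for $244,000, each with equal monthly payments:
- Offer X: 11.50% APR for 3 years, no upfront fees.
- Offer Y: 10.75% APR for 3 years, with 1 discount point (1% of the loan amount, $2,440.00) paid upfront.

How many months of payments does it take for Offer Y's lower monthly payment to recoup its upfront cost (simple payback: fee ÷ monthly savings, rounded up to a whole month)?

29 months

Offer X: at 11.50% the monthly rate is 0.0095833, so the payment is 244,000 × 0.0095833 / (1 − 1.0095833^−36) = $8,046.15.
Offer Y: at 10.75% the monthly rate is 0.0089583, so the payment is 244,000 × 0.0089583 / (1 − 1.0089583^−36) = $7,959.39.
Monthly savings = $8,046.15 − $7,959.39 = $86.76.
Break-even = $2,440.00 / $86.76 = 28.12 → 29 months.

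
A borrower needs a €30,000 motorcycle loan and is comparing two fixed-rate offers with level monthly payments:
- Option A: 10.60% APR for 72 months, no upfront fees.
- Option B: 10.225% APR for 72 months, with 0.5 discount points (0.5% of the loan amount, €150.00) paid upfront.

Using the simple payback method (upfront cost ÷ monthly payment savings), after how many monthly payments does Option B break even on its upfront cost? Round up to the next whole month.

Option A: at 10.60% the monthly rate is 0.0088333, so the payment is 30,000 × 0.0088333 / (1 − 1.0088333^−72) = €564.90.
Option B: monthly rate = 10.225%/12 = 0.0085208; payment = 30,000 × 0.0085208 / (1 − (1+0.0085208)^−72) = €559.19.
Monthly savings = €564.90 − €559.19 = €5.71.
Break-even = €150.00 / €5.71 = 26.27 → 27 months.

27 months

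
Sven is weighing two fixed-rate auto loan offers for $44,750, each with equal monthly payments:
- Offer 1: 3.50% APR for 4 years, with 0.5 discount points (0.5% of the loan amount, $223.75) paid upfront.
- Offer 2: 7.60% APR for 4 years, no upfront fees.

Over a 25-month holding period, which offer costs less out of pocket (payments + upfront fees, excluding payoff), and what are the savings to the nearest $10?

Offer 1 by $1,870

Offer 1: at 3.50% the monthly rate is 0.0029167, so the payment is 44,750 × 0.0029167 / (1 − 1.0029167^−48) = $1,000.43.
Offer 2: monthly rate = 7.6%/12 = 0.0063333; payment = 44,750 × 0.0063333 / (1 − (1+0.0063333)^−48) = $1,084.10.
Over 25 months: Offer 1 costs 25 × $1,000.43 + $223.75 = $25,234.50; Offer 2 costs 25 × $1,084.10 = $27,102.50.
Offer 1 is cheaper by $27,102.50 − $25,234.50 = $1,868.00.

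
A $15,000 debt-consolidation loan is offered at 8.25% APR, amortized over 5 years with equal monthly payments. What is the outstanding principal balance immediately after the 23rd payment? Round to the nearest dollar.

$9,965

With monthly rate i = 8.25%/12 = 0.0068750, the balance after k of n payments is P · [(1+i)^n − (1+i)^k] / [(1+i)^n − 1].
(1+0.0068750)^60 = 1.50845884 and (1+0.0068750)^23 = 1.17067900, so the balance is 15,000 × (1.50845884 − 1.17067900) / (1.50845884 − 1) = $9,964.81.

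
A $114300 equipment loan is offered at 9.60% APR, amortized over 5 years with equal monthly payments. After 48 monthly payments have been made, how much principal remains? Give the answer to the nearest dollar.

With monthly rate i = 9.6%/12 = 0.0080000, the balance after k of n payments is P · [(1+i)^n − (1+i)^k] / [(1+i)^n − 1].
(1+0.0080000)^60 = 1.61299093 and (1+0.0080000)^48 = 1.46590404, so the balance is 114,300 × (1.61299093 − 1.46590404) / (1.61299093 − 1) = $27,426.23.

$27,426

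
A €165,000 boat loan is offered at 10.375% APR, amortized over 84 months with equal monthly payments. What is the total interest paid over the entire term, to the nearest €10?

At 10.375% the monthly rate is 0.0086458, so the payment is 165,000 × 0.0086458 / (1 − 1.0086458^−84) = €2,771.27.
Total paid = 84 × €2,771.27 = €232,786.68; interest = €232,786.68 − €165,000 = €67,786.68.

€67,790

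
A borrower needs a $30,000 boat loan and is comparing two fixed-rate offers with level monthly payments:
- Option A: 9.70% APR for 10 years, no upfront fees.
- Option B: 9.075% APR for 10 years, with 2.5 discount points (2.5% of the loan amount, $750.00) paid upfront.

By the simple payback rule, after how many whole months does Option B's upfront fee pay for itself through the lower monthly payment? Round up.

74 months

Option A: at 9.70% the monthly rate is 0.0080833, so the payment is 30,000 × 0.0080833 / (1 − 1.0080833^−120) = $391.49.
Option B: at 9.075% the monthly rate is 0.0075625, so the payment is 30,000 × 0.0075625 / (1 − 1.0075625^−120) = $381.25.
Monthly savings = $391.49 − $381.25 = $10.24.
Break-even = $750.00 / $10.24 = 73.24 → 74 months.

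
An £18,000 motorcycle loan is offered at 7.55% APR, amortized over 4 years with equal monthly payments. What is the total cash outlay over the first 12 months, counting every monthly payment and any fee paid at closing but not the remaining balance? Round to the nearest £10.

Monthly rate = 7.55%/12 = 0.0062917; payment = 18,000 × 0.0062917 / (1 − (1+0.0062917)^−48) = £435.64.
Total outlay = 12 × £435.64 = £5,227.68.

£5,230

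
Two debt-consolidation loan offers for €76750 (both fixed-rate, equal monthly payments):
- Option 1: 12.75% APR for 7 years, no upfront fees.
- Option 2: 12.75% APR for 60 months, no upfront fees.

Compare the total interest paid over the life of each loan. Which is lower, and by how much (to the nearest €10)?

Option 1: monthly rate = 12.75%/12 = 0.0106250; payment = 76,750 × 0.0106250 / (1 − (1+0.0106250)^−84) = €1,385.82.
Total interest on Option 1 = 84 × €1,385.82 − €76,750 = €39,658.88.
Option 2: monthly rate = 12.75%/12 = 0.0106250; payment = 76,750 × 0.0106250 / (1 − (1+0.0106250)^−60) = €1,736.49.
Total interest on Option 2 = 60 × €1,736.49 − €76,750 = €27,439.40.
Option 2 is lower by €12,219.48.

Option 2 by €12,220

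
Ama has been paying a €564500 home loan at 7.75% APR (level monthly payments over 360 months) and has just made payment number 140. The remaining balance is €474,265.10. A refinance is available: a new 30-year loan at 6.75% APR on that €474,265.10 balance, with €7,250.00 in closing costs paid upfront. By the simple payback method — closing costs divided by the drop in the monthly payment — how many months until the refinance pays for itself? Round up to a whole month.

8 months

Current payment = 564,500 × 7.75%/12 / (1 − (1+0.0064583)^−360) = €4,044.15.
Refinanced payment = 474,265.10 × 0.0056250 / (1 − (1+0.0056250)^−360) = €3,076.07.
Monthly savings = €4,044.15 − €3,076.07 = €968.08.
Break-even = €7,250.00 / €968.08 = 7.49 → 8 months.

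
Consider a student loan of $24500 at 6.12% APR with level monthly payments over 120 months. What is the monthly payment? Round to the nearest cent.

At 6.12% the monthly rate is 0.0051000, so the payment is 24,500 × 0.0051000 / (1 − 1.0051000^−120) = $273.48.

$273.48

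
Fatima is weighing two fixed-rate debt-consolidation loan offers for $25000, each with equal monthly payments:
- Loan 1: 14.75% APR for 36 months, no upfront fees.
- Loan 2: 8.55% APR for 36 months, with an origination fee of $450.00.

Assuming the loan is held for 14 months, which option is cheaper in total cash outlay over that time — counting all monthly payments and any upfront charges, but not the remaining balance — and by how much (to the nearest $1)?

Loan 1: at 14.75% the monthly rate is 0.0122917, so the payment is 25,000 × 0.0122917 / (1 − 1.0122917^−36) = $863.58.
Loan 2: at 8.55% the monthly rate is 0.0071250, so the payment is 25,000 × 0.0071250 / (1 − 1.0071250^−36) = $789.77.
Over 14 months: Loan 1 costs 14 × $863.58 = $12,090.12; Loan 2 costs 14 × $789.77 + $450.00 = $11,506.78.
Loan 2 is cheaper by $12,090.12 − $11,506.78 = $583.34.

Loan 2 by $583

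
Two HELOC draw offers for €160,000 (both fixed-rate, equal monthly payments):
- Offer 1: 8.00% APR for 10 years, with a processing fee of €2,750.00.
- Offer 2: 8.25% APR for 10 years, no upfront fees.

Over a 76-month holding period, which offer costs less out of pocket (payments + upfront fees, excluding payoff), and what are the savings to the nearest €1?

Offer 1: monthly rate = 8%/12 = 0.0066667; payment = 160,000 × 0.0066667 / (1 − (1+0.0066667)^−120) = €1,941.24.
Offer 2: monthly rate = 8.25%/12 = 0.0068750; payment = 160,000 × 0.0068750 / (1 − (1+0.0068750)^−120) = €1,962.44.
Over 76 months: Offer 1 costs 76 × €1,941.24 + €2,750.00 = €150,284.24; Offer 2 costs 76 × €1,962.44 = €149,145.44.
Offer 2 is cheaper by €150,284.24 − €149,145.44 = €1,138.80.

Offer 2 by €1,139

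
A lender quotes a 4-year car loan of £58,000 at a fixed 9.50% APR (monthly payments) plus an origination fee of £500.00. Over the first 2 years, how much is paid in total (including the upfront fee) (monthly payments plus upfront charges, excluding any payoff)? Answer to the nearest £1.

Monthly rate = 9.5%/12 = 0.0079167; payment = 58,000 × 0.0079167 / (1 − (1+0.0079167)^−48) = £1,457.14.
Total outlay = 24 × £1,457.14 + £500.00 = £35,471.36.

£35,471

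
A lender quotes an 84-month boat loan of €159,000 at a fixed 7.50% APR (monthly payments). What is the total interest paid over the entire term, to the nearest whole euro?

€45,858

Monthly rate = 7.5%/12 = 0.0062500; payment = 159,000 × 0.0062500 / (1 − (1+0.0062500)^−84) = €2,438.79.
Total paid = 84 × €2,438.79 = €204,858.36; interest = €204,858.36 − €159,000 = €45,858.36.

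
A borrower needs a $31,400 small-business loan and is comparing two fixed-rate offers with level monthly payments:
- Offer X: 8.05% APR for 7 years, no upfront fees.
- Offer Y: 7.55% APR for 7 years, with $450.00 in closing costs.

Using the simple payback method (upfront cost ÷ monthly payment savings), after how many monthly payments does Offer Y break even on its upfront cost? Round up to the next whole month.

58 months

Offer X: at 8.05% the monthly rate is 0.0067083, so the payment is 31,400 × 0.0067083 / (1 − 1.0067083^−84) = $490.19.
Offer Y: monthly rate = 7.55%/12 = 0.0062917; payment = 31,400 × 0.0062917 / (1 − (1+0.0062917)^−84) = $482.40.
Monthly savings = $490.19 − $482.40 = $7.79.
Break-even = $450.00 / $7.79 = 57.77 → 58 months.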